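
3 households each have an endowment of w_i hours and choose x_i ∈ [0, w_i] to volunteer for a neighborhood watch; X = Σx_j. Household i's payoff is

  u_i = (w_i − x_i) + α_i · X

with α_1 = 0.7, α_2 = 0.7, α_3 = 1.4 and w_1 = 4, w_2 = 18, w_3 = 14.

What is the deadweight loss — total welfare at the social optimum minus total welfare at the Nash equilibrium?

∂u_i/∂x_i = α_i − 1, so household i contributes w_i if α_i > 1, else 0.
α_i > 1 for i ∈ {3}; NE contributions (0, 0, 14), X = 14.
W^NE = Σw_i − X^NE + (Σα_i)·X^NE = 36 + 1.8·14 = 61.2.
Planner: ∂(Σu_j)/∂x_i = Σα_j − 1 = 1.8 > 0, so everyone contributes w_i; X^SO = 36, W^SO = 36 + 1.8·36 = 100.8.
Deadweight loss = 39.6.

39.6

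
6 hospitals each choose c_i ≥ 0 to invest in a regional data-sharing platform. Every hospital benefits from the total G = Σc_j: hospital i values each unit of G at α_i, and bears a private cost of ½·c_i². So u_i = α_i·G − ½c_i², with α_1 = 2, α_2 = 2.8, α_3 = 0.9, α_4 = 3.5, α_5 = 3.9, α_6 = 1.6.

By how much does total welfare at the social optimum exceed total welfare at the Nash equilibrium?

Hospital i's FOC: ∂u_i/∂c_i = α_i − c_i = 0, so c_i* = α_i.
NE contributions = (2, 2.8, 0.9, 3.5, 3.9, 1.6); G = 14.7.
W^NE = (Σα)·G − ½Σα_i² = 14.7² − ½·42.67 = 194.755.
Planner sets c_i = Σα_j = 14.7 for every i, so G^SO = 6·14.7 = 88.2.
W^SO = (Σα)·G^SO − ½·6·(Σα)² = (6/2)·14.7² = 648.27.
Deadweight loss = W^SO − W^NE = 453.515.

453.515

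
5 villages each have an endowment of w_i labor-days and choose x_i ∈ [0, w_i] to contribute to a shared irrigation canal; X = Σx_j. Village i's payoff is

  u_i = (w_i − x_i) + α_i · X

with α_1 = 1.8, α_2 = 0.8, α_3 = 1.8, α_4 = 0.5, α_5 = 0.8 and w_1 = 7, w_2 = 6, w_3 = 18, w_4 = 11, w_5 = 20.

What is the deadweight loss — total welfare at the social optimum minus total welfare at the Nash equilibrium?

∂u_i/∂x_i = α_i − 1, so village i contributes w_i if α_i > 1, else 0.
α_i > 1 for i ∈ {1, 3}; NE contributions (7, 0, 18, 0, 0), X = 25.
W^NE = Σw_i − X^NE + (Σα_i)·X^NE = 62 + 4.7·25 = 179.5.
Planner: ∂(Σu_j)/∂x_i = Σα_j − 1 = 4.7 > 0, so everyone contributes w_i; X^SO = 62, W^SO = 62 + 4.7·62 = 353.4.
Deadweight loss = 173.9.

173.9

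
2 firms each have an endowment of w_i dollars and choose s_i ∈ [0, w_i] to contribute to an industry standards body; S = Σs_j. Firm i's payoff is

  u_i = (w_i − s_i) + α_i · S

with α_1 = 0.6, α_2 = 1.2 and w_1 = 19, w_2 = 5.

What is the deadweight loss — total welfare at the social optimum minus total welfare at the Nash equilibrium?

∂u_i/∂s_i = α_i − 1, so firm i contributes w_i if α_i > 1, else 0.
α_i > 1 for i ∈ {2}; NE contributions (0, 5), S = 5.
W^NE = Σw_i − S^NE + (Σα_i)·S^NE = 24 + 0.8·5 = 28.
Planner: ∂(Σu_j)/∂s_i = Σα_j − 1 = 0.8 > 0, so everyone contributes w_i; S^SO = 24, W^SO = 24 + 0.8·24 = 43.2.
Deadweight loss = 15.2.

15.2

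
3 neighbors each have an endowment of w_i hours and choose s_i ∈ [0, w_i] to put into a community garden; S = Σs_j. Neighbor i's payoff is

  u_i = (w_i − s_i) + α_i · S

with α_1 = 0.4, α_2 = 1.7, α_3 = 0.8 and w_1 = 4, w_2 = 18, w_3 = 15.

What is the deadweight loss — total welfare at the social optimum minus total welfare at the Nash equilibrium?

∂u_i/∂s_i = α_i − 1, so neighbor i contributes w_i if α_i > 1, else 0.
α_i > 1 for i ∈ {2}; NE contributions (0, 18, 0), S = 18.
W^NE = Σw_i − S^NE + (Σα_i)·S^NE = 37 + 1.9·18 = 71.2.
Planner: ∂(Σu_j)/∂s_i = Σα_j − 1 = 1.9 > 0, so everyone contributes w_i; S^SO = 37, W^SO = 37 + 1.9·37 = 107.3.
Deadweight loss = 36.1.

36.1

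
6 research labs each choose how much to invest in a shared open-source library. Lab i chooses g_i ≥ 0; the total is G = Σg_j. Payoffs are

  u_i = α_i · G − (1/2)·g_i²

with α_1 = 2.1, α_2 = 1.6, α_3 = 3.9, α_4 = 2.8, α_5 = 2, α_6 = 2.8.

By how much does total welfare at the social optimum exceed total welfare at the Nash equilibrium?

Lab i's FOC: ∂u_i/∂g_i = α_i − g_i = 0, so g_i* = α_i.
NE contributions = (2.1, 1.6, 3.9, 2.8, 2, 2.8); G = 15.2.
W^NE = (Σα)·G − ½Σα_i² = 15.2² − ½·41.86 = 210.11.
Planner sets g_i = Σα_j = 15.2 for every i, so G^SO = 6·15.2 = 91.2.
W^SO = (Σα)·G^SO − ½·6·(Σα)² = (6/2)·15.2² = 693.12.
Deadweight loss = W^SO − W^NE = 483.01.

483.01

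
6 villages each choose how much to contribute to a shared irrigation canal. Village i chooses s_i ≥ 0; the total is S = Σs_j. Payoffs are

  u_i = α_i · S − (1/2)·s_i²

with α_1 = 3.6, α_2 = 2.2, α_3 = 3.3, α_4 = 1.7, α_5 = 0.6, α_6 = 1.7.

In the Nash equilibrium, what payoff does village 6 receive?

Village i's FOC: ∂u_i/∂s_i = α_i − s_i = 0, so s_i* = α_i.
NE contributions = (3.6, 2.2, 3.3, 1.7, 0.6, 1.7); S = 13.1.
u_6 = α_6·S − ½·(s_6)² = 1.7·13.1 − ½·1.7² = 20.825.

20.825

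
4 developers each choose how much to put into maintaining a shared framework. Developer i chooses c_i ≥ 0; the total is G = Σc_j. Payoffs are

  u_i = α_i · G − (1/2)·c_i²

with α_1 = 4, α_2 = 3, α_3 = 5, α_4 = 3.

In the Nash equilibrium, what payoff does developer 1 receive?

Developer i's FOC: ∂u_i/∂c_i = α_i − c_i = 0, so c_i* = α_i.
NE contributions = (4, 3, 5, 3); G = 15.
u_1 = α_1·G − ½·(c_1)² = 4·15 − ½·4² = 52.

52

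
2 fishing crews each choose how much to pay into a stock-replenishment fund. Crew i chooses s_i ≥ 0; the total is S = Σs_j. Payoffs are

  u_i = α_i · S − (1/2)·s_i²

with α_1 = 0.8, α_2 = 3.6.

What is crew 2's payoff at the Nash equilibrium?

9.36

Crew i's FOC: ∂u_i/∂s_i = α_i − s_i = 0, so s_i* = α_i.
NE contributions = (0.8, 3.6); S = 4.4.
u_2 = α_2·S − ½·(s_2)² = 3.6·4.4 − ½·3.6² = 9.36.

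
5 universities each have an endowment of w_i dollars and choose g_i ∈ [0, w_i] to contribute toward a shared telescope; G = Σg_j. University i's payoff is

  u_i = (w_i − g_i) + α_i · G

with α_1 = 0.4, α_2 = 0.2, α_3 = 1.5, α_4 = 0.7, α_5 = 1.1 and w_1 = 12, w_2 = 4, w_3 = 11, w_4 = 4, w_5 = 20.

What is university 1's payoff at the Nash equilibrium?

24.4

∂u_i/∂g_i = α_i − 1, so university i contributes w_i if α_i > 1, else 0.
α_i > 1 for i ∈ {3, 5}; NE contributions (0, 0, 11, 0, 20), G = 31.
u_1 = (12 − 0) + 0.4·31 = 24.4.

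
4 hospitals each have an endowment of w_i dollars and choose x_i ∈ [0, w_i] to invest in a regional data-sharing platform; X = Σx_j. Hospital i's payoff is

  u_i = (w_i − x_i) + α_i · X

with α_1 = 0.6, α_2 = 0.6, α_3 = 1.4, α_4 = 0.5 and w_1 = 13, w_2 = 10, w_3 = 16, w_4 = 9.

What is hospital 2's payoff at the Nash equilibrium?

19.6

∂u_i/∂x_i = α_i − 1, so hospital i contributes w_i if α_i > 1, else 0.
α_i > 1 for i ∈ {3}; NE contributions (0, 0, 16, 0), X = 16.
u_2 = (10 − 0) + 0.6·16 = 19.6.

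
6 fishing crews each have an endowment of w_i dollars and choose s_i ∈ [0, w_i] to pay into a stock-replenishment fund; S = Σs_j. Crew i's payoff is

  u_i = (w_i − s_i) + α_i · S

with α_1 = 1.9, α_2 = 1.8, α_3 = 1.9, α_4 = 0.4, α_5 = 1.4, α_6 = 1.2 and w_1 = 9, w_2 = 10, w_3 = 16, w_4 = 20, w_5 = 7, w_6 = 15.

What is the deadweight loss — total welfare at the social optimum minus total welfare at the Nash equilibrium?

152

∂u_i/∂s_i = α_i − 1, so crew i contributes w_i if α_i > 1, else 0.
α_i > 1 for i ∈ {1, 2, 3, 5, 6}; NE contributions (9, 10, 16, 0, 7, 15), S = 57.
W^NE = Σw_i − S^NE + (Σα_i)·S^NE = 77 + 7.6·57 = 510.2.
Planner: ∂(Σu_j)/∂s_i = Σα_j − 1 = 7.6 > 0, so everyone contributes w_i; S^SO = 77, W^SO = 77 + 7.6·77 = 662.2.
Deadweight loss = 152.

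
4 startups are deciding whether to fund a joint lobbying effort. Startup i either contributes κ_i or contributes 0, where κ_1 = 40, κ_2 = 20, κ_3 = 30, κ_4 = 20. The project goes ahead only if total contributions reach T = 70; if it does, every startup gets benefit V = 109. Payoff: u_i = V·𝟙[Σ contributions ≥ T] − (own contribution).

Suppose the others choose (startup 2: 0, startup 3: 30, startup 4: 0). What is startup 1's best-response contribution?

40

Others' total = 30. Contributing 40 brings total to 70 ≥ 70: gain V − κ_1 = 69.
Best response: 40.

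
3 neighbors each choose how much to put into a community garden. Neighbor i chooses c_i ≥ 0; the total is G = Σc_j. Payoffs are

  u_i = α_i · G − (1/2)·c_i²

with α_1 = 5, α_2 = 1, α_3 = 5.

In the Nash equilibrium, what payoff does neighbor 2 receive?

10.5

Neighbor i's FOC: ∂u_i/∂c_i = α_i − c_i = 0, so c_i* = α_i.
NE contributions = (5, 1, 5); G = 11.
u_2 = α_2·G − ½·(c_2)² = 1·11 − ½·1² = 10.5.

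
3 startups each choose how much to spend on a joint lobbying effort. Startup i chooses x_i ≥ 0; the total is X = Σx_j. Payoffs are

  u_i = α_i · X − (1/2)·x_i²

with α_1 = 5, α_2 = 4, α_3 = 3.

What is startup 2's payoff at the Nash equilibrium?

Startup i's FOC: ∂u_i/∂x_i = α_i − x_i = 0, so x_i* = α_i.
NE contributions = (5, 4, 3); X = 12.
u_2 = α_2·X − ½·(x_2)² = 4·12 − ½·4² = 40.

40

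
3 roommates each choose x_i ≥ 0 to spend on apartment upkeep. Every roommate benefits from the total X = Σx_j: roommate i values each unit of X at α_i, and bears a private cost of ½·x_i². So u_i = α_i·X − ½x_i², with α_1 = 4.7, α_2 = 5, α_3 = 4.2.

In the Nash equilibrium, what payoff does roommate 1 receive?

54.285

Roommate i's FOC: ∂u_i/∂x_i = α_i − x_i = 0, so x_i* = α_i.
NE contributions = (4.7, 5, 4.2); X = 13.9.
u_1 = α_1·X − ½·(x_1)² = 4.7·13.9 − ½·4.7² = 54.285.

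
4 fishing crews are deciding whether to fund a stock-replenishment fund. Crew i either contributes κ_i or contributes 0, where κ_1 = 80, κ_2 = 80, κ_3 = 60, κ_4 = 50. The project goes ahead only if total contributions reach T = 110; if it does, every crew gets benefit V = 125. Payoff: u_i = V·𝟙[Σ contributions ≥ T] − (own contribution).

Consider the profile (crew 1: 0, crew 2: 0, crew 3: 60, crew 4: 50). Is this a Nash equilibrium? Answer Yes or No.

Total = 110 ≥ 110: provided.
Crew 1 (pledges 0, payoff 125): pledging 80 → total 190, payoff 45. No gain.
Crew 2 (pledges 0, payoff 125): pledging 80 → total 190, payoff 45. No gain.
Crew 3 (pledges 60, payoff 65): dropping to 0 → total 50, payoff 0. No gain.
Crew 4 (pledges 50, payoff 75): dropping to 0 → total 60, payoff 0. No gain.

Yes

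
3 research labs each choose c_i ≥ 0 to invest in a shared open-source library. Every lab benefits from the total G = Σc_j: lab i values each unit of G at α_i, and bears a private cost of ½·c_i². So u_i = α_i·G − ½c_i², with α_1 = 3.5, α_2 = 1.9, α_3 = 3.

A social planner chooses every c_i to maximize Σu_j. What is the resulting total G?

25.2

Planner FOC: ∂(Σu_j)/∂c_i = (Σα_j) − c_i = 0, so c_i^SO = Σα_j = 8.4 for every i; G^SO = 25.2.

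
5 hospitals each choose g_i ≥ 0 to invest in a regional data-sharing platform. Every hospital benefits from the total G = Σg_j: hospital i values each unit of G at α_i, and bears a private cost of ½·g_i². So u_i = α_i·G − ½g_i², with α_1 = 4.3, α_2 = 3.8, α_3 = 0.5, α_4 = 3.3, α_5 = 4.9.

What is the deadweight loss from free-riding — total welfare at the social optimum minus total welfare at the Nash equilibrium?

457.4

Hospital i's FOC: ∂u_i/∂g_i = α_i − g_i = 0, so g_i* = α_i.
NE contributions = (4.3, 3.8, 0.5, 3.3, 4.9); G = 16.8.
W^NE = (Σα)·G − ½Σα_i² = 16.8² − ½·68.08 = 248.2.
Planner sets g_i = Σα_j = 16.8 for every i, so G^SO = 5·16.8 = 84.
W^SO = (Σα)·G^SO − ½·5·(Σα)² = (5/2)·16.8² = 705.6.
Deadweight loss = W^SO − W^NE = 457.4.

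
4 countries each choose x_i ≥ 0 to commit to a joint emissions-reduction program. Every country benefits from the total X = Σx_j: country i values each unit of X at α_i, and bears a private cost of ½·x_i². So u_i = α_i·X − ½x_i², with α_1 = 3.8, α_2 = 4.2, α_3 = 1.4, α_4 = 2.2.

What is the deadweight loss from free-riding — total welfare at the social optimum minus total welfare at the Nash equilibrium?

Country i's FOC: ∂u_i/∂x_i = α_i − x_i = 0, so x_i* = α_i.
NE contributions = (3.8, 4.2, 1.4, 2.2); X = 11.6.
W^NE = (Σα)·X − ½Σα_i² = 11.6² − ½·38.88 = 115.12.
Planner sets x_i = Σα_j = 11.6 for every i, so X^SO = 4·11.6 = 46.4.
W^SO = (Σα)·X^SO − ½·4·(Σα)² = (4/2)·11.6² = 269.12.
Deadweight loss = W^SO − W^NE = 154.

154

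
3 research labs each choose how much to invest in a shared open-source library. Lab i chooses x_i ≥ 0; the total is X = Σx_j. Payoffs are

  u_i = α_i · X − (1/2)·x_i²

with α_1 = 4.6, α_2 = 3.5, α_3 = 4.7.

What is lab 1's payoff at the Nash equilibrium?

Lab i's FOC: ∂u_i/∂x_i = α_i − x_i = 0, so x_i* = α_i.
NE contributions = (4.6, 3.5, 4.7); X = 12.8.
u_1 = α_1·X − ½·(x_1)² = 4.6·12.8 − ½·4.6² = 48.3.

48.3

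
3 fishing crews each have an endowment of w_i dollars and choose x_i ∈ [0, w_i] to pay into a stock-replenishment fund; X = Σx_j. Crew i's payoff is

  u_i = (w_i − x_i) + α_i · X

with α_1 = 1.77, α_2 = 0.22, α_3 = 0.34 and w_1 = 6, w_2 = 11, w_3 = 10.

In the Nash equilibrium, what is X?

∂u_i/∂x_i = α_i − 1, so crew i contributes w_i if α_i > 1, else 0.
α_i > 1 for i ∈ {1}; NE contributions (6, 0, 0), X = 6.

6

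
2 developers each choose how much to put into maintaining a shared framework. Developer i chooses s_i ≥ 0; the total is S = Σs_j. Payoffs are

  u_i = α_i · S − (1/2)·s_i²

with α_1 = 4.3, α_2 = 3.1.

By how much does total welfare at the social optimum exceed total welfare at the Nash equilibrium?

14.05

Developer i's FOC: ∂u_i/∂s_i = α_i − s_i = 0, so s_i* = α_i.
NE contributions = (4.3, 3.1); S = 7.4.
W^NE = (Σα)·S − ½Σα_i² = 7.4² − ½·28.1 = 40.71.
Planner sets s_i = Σα_j = 7.4 for every i, so S^SO = 2·7.4 = 14.8.
W^SO = (Σα)·S^SO − ½·2·(Σα)² = (2/2)·7.4² = 54.76.
Deadweight loss = W^SO − W^NE = 14.05.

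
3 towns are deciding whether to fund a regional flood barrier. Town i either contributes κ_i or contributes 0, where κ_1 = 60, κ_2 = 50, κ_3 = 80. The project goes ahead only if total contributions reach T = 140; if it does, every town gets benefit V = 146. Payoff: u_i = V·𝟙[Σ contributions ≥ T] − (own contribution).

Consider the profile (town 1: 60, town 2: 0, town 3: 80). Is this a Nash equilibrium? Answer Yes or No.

Yes

Total = 140 ≥ 140: provided.
Town 1 (pledges 60, payoff 86): dropping to 0 → total 80, payoff 0. No gain.
Town 2 (pledges 0, payoff 146): pledging 50 → total 190, payoff 96. No gain.
Town 3 (pledges 80, payoff 66): dropping to 0 → total 60, payoff 0. No gain.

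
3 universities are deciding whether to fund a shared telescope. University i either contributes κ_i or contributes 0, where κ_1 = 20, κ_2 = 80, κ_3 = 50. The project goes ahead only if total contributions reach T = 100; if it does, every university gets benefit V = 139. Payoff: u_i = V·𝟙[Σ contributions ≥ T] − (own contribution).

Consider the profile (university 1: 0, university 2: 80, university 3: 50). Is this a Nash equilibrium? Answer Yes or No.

Total = 130 ≥ 100: provided.
University 1 (pledges 0, payoff 139): pledging 20 → total 150, payoff 119. No gain.
University 2 (pledges 80, payoff 59): dropping to 0 → total 50, payoff 0. No gain.
University 3 (pledges 50, payoff 89): dropping to 0 → total 80, payoff 0. No gain.

Yes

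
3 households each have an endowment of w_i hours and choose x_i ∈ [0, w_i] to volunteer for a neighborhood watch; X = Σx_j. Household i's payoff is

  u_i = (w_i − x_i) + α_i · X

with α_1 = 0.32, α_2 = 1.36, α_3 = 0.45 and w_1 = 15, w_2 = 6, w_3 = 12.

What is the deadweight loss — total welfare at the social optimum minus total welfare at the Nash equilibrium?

∂u_i/∂x_i = α_i − 1, so household i contributes w_i if α_i > 1, else 0.
α_i > 1 for i ∈ {2}; NE contributions (0, 6, 0), X = 6.
W^NE = Σw_i − X^NE + (Σα_i)·X^NE = 33 + 1.13·6 = 39.78.
Planner: ∂(Σu_j)/∂x_i = Σα_j − 1 = 1.13 > 0, so everyone contributes w_i; X^SO = 33, W^SO = 33 + 1.13·33 = 70.29.
Deadweight loss = 30.51.

30.51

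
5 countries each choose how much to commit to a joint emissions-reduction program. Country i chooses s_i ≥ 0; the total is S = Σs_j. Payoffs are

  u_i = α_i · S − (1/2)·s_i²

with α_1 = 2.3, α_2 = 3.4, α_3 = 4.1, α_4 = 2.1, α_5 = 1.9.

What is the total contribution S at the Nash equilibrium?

13.8

Country i's FOC: ∂u_i/∂s_i = α_i − s_i = 0, so s_i* = α_i.
NE contributions = (2.3, 3.4, 4.1, 2.1, 1.9); S = 13.8.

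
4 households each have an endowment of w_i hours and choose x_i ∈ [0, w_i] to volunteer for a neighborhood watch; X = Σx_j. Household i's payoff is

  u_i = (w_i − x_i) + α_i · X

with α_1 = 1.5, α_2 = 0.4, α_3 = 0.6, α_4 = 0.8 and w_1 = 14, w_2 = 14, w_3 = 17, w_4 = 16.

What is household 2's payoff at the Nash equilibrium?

19.6

∂u_i/∂x_i = α_i − 1, so household i contributes w_i if α_i > 1, else 0.
α_i > 1 for i ∈ {1}; NE contributions (14, 0, 0, 0), X = 14.
u_2 = (14 − 0) + 0.4·14 = 19.6.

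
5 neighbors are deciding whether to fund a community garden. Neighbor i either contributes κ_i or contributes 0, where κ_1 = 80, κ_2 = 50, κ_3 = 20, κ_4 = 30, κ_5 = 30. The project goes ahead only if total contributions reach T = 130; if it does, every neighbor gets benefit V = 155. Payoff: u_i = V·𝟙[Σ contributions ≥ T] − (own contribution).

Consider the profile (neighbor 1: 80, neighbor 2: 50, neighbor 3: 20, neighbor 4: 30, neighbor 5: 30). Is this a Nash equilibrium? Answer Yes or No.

Total = 210 ≥ 130: provided.
Neighbor 1 (pledges 80, payoff 75): dropping to 0 → total 130, payoff 155. Profitable deviation.

No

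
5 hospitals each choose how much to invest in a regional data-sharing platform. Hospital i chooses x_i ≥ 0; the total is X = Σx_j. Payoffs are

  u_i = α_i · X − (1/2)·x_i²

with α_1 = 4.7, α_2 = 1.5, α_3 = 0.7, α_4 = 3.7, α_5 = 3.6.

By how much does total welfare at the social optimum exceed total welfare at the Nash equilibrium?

Hospital i's FOC: ∂u_i/∂x_i = α_i − x_i = 0, so x_i* = α_i.
NE contributions = (4.7, 1.5, 0.7, 3.7, 3.6); X = 14.2.
W^NE = (Σα)·X − ½Σα_i² = 14.2² − ½·51.48 = 175.9.
Planner sets x_i = Σα_j = 14.2 for every i, so X^SO = 5·14.2 = 71.
W^SO = (Σα)·X^SO − ½·5·(Σα)² = (5/2)·14.2² = 504.1.
Deadweight loss = W^SO − W^NE = 328.2.

328.2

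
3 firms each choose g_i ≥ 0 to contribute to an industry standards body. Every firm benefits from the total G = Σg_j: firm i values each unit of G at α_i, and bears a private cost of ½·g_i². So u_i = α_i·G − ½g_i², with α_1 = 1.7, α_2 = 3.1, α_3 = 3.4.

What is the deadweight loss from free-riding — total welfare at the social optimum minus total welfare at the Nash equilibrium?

Firm i's FOC: ∂u_i/∂g_i = α_i − g_i = 0, so g_i* = α_i.
NE contributions = (1.7, 3.1, 3.4); G = 8.2.
W^NE = (Σα)·G − ½Σα_i² = 8.2² − ½·24.06 = 55.21.
Planner sets g_i = Σα_j = 8.2 for every i, so G^SO = 3·8.2 = 24.6.
W^SO = (Σα)·G^SO − ½·3·(Σα)² = (3/2)·8.2² = 100.86.
Deadweight loss = W^SO − W^NE = 45.65.

45.65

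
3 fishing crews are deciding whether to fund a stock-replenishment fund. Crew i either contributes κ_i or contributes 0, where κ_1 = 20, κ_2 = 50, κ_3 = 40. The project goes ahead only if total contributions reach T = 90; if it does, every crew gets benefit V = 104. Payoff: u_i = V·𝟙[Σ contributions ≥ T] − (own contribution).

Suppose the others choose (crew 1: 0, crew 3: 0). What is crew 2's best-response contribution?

0

Others' total = 0. Even contributing 50 gives 50 < 90: no benefit either way.
Best response: 0.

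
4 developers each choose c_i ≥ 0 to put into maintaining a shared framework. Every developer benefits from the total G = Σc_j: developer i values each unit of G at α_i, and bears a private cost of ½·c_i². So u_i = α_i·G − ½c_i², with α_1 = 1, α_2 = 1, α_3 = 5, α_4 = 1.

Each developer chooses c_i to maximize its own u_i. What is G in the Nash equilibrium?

Developer i's FOC: ∂u_i/∂c_i = α_i − c_i = 0, so c_i* = α_i.
NE contributions = (1, 1, 5, 1); G = 8.

8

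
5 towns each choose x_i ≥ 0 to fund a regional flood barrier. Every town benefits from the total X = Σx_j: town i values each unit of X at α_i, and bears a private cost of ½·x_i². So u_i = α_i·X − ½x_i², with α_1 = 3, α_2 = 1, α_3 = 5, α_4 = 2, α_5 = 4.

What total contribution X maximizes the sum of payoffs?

75

Planner FOC: ∂(Σu_j)/∂x_i = (Σα_j) − x_i = 0, so x_i^SO = Σα_j = 15 for every i; X^SO = 75.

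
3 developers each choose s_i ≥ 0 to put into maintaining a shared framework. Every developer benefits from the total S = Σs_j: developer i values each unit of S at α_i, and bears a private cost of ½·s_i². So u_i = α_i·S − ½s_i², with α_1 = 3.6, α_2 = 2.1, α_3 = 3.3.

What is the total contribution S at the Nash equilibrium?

Developer i's FOC: ∂u_i/∂s_i = α_i − s_i = 0, so s_i* = α_i.
NE contributions = (3.6, 2.1, 3.3); S = 9.

9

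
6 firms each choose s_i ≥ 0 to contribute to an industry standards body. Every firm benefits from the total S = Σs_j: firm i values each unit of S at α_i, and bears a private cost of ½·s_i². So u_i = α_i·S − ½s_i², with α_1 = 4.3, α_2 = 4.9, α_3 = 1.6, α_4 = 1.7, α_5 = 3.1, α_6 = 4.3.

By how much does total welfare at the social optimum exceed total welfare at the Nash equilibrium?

830.045

Firm i's FOC: ∂u_i/∂s_i = α_i − s_i = 0, so s_i* = α_i.
NE contributions = (4.3, 4.9, 1.6, 1.7, 3.1, 4.3); S = 19.9.
W^NE = (Σα)·S − ½Σα_i² = 19.9² − ½·76.05 = 357.985.
Planner sets s_i = Σα_j = 19.9 for every i, so S^SO = 6·19.9 = 119.4.
W^SO = (Σα)·S^SO − ½·6·(Σα)² = (6/2)·19.9² = 1188.03.
Deadweight loss = W^SO − W^NE = 830.045.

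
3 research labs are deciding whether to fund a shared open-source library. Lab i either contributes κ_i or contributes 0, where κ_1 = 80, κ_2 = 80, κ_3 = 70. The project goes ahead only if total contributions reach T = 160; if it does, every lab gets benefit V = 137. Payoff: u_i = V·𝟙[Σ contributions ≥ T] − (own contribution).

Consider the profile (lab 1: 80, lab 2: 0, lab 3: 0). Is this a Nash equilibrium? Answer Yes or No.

No

Total = 80 < 160: not provided.
Lab 1 (pledges 80, payoff -80): dropping to 0 → total 0, payoff 0. Profitable deviation.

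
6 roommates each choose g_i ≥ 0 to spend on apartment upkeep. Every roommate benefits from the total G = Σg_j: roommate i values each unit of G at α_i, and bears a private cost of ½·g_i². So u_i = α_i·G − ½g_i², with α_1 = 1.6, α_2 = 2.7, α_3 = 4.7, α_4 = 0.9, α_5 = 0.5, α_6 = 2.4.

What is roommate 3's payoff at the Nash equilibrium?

Roommate i's FOC: ∂u_i/∂g_i = α_i − g_i = 0, so g_i* = α_i.
NE contributions = (1.6, 2.7, 4.7, 0.9, 0.5, 2.4); G = 12.8.
u_3 = α_3·G − ½·(g_3)² = 4.7·12.8 − ½·4.7² = 49.115.

49.115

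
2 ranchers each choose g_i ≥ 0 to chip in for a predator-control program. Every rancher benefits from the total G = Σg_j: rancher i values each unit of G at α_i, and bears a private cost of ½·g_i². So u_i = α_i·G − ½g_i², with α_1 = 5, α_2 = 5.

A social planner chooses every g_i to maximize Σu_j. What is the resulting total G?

Planner FOC: ∂(Σu_j)/∂g_i = (Σα_j) − g_i = 0, so g_i^SO = Σα_j = 10 for every i; G^SO = 20.

20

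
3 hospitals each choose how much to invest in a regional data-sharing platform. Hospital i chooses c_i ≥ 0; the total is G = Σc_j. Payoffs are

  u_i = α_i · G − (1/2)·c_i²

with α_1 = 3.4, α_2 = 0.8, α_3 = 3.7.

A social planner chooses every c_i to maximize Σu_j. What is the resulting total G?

23.7

Planner FOC: ∂(Σu_j)/∂c_i = (Σα_j) − c_i = 0, so c_i^SO = Σα_j = 7.9 for every i; G^SO = 23.7.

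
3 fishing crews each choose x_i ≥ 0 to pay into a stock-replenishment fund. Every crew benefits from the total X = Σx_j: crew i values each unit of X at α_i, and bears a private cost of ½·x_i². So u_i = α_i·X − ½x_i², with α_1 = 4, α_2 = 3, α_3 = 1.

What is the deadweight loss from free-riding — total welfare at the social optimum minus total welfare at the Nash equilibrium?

Crew i's FOC: ∂u_i/∂x_i = α_i − x_i = 0, so x_i* = α_i.
NE contributions = (4, 3, 1); X = 8.
W^NE = (Σα)·X − ½Σα_i² = 8² − ½·26 = 51.
Planner sets x_i = Σα_j = 8 for every i, so X^SO = 3·8 = 24.
W^SO = (Σα)·X^SO − ½·3·(Σα)² = (3/2)·8² = 96.
Deadweight loss = W^SO − W^NE = 45.

45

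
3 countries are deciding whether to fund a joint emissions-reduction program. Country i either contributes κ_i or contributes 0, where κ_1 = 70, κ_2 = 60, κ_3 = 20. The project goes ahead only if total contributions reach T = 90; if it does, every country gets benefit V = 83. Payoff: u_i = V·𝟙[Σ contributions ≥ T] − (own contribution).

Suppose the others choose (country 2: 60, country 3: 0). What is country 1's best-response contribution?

70

Others' total = 60. Contributing 70 brings total to 130 ≥ 90: gain V − κ_1 = 13.
Best response: 70.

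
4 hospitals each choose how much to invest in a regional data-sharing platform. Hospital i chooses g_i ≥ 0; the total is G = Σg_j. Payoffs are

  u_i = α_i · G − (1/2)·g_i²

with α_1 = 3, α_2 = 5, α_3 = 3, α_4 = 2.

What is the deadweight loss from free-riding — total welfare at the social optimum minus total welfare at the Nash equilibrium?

Hospital i's FOC: ∂u_i/∂g_i = α_i − g_i = 0, so g_i* = α_i.
NE contributions = (3, 5, 3, 2); G = 13.
W^NE = (Σα)·G − ½Σα_i² = 13² − ½·47 = 145.5.
Planner sets g_i = Σα_j = 13 for every i, so G^SO = 4·13 = 52.
W^SO = (Σα)·G^SO − ½·4·(Σα)² = (4/2)·13² = 338.
Deadweight loss = W^SO − W^NE = 192.5.

192.5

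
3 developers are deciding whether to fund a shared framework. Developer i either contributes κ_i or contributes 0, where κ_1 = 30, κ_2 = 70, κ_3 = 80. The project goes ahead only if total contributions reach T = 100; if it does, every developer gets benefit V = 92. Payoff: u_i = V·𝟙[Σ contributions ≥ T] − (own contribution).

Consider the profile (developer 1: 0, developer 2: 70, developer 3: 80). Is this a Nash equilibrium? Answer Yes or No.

Yes

Total = 150 ≥ 100: provided.
Developer 1 (pledges 0, payoff 92): pledging 30 → total 180, payoff 62. No gain.
Developer 2 (pledges 70, payoff 22): dropping to 0 → total 80, payoff 0. No gain.
Developer 3 (pledges 80, payoff 12): dropping to 0 → total 70, payoff 0. No gain.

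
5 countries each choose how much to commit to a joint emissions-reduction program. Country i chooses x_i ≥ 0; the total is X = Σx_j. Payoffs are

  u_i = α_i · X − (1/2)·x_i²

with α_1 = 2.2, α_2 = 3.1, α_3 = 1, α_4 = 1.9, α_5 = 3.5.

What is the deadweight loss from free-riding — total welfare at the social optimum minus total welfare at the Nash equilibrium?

220.99

Country i's FOC: ∂u_i/∂x_i = α_i − x_i = 0, so x_i* = α_i.
NE contributions = (2.2, 3.1, 1, 1.9, 3.5); X = 11.7.
W^NE = (Σα)·X − ½Σα_i² = 11.7² − ½·31.31 = 121.235.
Planner sets x_i = Σα_j = 11.7 for every i, so X^SO = 5·11.7 = 58.5.
W^SO = (Σα)·X^SO − ½·5·(Σα)² = (5/2)·11.7² = 342.225.
Deadweight loss = W^SO − W^NE = 220.99.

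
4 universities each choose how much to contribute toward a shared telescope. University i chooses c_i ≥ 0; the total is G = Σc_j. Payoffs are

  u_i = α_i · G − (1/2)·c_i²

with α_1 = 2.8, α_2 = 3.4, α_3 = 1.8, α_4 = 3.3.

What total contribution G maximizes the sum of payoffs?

Planner FOC: ∂(Σu_j)/∂c_i = (Σα_j) − c_i = 0, so c_i^SO = Σα_j = 11.3 for every i; G^SO = 45.2.

45.2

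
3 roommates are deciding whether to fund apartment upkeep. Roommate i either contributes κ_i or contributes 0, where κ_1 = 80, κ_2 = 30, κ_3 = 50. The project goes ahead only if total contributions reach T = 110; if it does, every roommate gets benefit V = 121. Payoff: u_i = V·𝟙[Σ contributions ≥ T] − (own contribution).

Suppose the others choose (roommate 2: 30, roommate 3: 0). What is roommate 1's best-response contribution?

80

Others' total = 30. Contributing 80 brings total to 110 ≥ 110: gain V − κ_1 = 41.
Best response: 80.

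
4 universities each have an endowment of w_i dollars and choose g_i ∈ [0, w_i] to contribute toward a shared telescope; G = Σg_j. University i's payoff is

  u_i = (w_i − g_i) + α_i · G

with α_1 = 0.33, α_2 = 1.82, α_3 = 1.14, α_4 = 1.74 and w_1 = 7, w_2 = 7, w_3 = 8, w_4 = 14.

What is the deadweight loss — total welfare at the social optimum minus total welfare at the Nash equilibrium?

28.21

∂u_i/∂g_i = α_i − 1, so university i contributes w_i if α_i > 1, else 0.
α_i > 1 for i ∈ {2, 3, 4}; NE contributions (0, 7, 8, 14), G = 29.
W^NE = Σw_i − G^NE + (Σα_i)·G^NE = 36 + 4.03·29 = 152.87.
Planner: ∂(Σu_j)/∂g_i = Σα_j − 1 = 4.03 > 0, so everyone contributes w_i; G^SO = 36, W^SO = 36 + 4.03·36 = 181.08.
Deadweight loss = 28.21.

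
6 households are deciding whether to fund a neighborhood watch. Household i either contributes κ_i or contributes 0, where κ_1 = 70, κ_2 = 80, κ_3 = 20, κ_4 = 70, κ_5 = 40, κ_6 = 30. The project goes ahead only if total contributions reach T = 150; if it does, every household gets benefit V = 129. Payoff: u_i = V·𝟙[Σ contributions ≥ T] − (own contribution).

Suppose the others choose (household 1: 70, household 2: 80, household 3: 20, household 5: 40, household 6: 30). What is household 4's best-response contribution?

0

Others' total = 240 ≥ 150; contributing adds cost 70 for no extra benefit.
Best response: 0.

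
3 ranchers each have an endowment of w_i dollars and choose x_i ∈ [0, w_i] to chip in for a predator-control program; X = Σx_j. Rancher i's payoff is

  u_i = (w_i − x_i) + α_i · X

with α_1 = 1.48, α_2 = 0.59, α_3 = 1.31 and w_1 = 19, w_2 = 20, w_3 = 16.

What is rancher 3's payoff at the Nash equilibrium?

45.85

∂u_i/∂x_i = α_i − 1, so rancher i contributes w_i if α_i > 1, else 0.
α_i > 1 for i ∈ {1, 3}; NE contributions (19, 0, 16), X = 35.
u_3 = (16 − 16) + 1.31·35 = 45.85.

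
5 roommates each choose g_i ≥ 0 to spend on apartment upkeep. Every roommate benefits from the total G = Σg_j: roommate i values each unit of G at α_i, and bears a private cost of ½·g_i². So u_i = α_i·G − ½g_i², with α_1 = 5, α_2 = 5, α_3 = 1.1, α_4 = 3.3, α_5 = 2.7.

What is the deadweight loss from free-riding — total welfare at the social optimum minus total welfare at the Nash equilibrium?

473.31

Roommate i's FOC: ∂u_i/∂g_i = α_i − g_i = 0, so g_i* = α_i.
NE contributions = (5, 5, 1.1, 3.3, 2.7); G = 17.1.
W^NE = (Σα)·G − ½Σα_i² = 17.1² − ½·69.39 = 257.715.
Planner sets g_i = Σα_j = 17.1 for every i, so G^SO = 5·17.1 = 85.5.
W^SO = (Σα)·G^SO − ½·5·(Σα)² = (5/2)·17.1² = 731.025.
Deadweight loss = W^SO − W^NE = 473.31.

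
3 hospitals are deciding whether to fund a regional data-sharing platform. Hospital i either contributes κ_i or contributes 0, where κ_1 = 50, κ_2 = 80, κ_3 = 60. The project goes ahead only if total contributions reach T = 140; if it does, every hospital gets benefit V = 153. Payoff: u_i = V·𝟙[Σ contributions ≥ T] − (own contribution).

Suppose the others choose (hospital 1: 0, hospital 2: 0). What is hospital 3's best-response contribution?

Others' total = 0. Even contributing 60 gives 60 < 140: no benefit either way.
Best response: 0.

0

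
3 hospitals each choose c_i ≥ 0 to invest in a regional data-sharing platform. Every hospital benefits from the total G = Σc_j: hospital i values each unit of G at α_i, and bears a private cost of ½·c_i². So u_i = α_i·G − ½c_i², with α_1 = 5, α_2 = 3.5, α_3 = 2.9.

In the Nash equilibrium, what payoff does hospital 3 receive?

Hospital i's FOC: ∂u_i/∂c_i = α_i − c_i = 0, so c_i* = α_i.
NE contributions = (5, 3.5, 2.9); G = 11.4.
u_3 = α_3·G − ½·(c_3)² = 2.9·11.4 − ½·2.9² = 28.855.

28.855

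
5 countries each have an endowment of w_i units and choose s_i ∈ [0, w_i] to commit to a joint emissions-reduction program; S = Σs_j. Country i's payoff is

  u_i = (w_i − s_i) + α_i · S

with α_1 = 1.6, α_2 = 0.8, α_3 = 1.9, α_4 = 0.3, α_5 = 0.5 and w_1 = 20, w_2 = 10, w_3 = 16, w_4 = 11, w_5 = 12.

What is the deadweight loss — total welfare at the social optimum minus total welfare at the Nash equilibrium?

135.3

∂u_i/∂s_i = α_i − 1, so country i contributes w_i if α_i > 1, else 0.
α_i > 1 for i ∈ {1, 3}; NE contributions (20, 0, 16, 0, 0), S = 36.
W^NE = Σw_i − S^NE + (Σα_i)·S^NE = 69 + 4.1·36 = 216.6.
Planner: ∂(Σu_j)/∂s_i = Σα_j − 1 = 4.1 > 0, so everyone contributes w_i; S^SO = 69, W^SO = 69 + 4.1·69 = 351.9.
Deadweight loss = 135.3.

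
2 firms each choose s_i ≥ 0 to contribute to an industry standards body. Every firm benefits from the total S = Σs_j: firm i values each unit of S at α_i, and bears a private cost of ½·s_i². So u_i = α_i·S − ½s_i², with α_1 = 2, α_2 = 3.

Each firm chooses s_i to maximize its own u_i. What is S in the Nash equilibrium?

Firm i's FOC: ∂u_i/∂s_i = α_i − s_i = 0, so s_i* = α_i.
NE contributions = (2, 3); S = 5.

5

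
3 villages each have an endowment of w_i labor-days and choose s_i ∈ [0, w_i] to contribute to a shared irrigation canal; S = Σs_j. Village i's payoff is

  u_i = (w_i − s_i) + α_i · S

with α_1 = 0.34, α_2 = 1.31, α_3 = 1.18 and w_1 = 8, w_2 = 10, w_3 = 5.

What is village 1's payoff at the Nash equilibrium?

13.1

∂u_i/∂s_i = α_i − 1, so village i contributes w_i if α_i > 1, else 0.
α_i > 1 for i ∈ {2, 3}; NE contributions (0, 10, 5), S = 15.
u_1 = (8 − 0) + 0.34·15 = 13.1.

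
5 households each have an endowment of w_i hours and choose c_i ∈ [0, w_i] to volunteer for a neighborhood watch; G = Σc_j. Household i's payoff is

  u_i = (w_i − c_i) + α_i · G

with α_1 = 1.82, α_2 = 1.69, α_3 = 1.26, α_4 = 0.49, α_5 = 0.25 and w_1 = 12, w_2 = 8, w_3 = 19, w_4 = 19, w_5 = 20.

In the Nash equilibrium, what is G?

39

∂u_i/∂c_i = α_i − 1, so household i contributes w_i if α_i > 1, else 0.
α_i > 1 for i ∈ {1, 2, 3}; NE contributions (12, 8, 19, 0, 0), G = 39.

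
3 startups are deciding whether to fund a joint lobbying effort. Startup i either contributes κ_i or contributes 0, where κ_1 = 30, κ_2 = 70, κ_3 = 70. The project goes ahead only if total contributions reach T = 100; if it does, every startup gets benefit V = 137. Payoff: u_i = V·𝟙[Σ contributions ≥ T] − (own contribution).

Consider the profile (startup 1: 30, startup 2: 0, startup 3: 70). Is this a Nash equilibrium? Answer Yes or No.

Yes

Total = 100 ≥ 100: provided.
Startup 1 (pledges 30, payoff 107): dropping to 0 → total 70, payoff 0. No gain.
Startup 2 (pledges 0, payoff 137): pledging 70 → total 170, payoff 67. No gain.
Startup 3 (pledges 70, payoff 67): dropping to 0 → total 30, payoff 0. No gain.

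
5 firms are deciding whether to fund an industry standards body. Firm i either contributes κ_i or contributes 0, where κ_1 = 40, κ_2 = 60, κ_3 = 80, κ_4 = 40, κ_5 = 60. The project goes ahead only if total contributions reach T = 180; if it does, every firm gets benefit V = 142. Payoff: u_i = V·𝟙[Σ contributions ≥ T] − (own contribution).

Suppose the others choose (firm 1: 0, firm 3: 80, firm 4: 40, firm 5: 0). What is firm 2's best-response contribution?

60

Others' total = 120. Contributing 60 brings total to 180 ≥ 180: gain V − κ_2 = 82.
Best response: 60.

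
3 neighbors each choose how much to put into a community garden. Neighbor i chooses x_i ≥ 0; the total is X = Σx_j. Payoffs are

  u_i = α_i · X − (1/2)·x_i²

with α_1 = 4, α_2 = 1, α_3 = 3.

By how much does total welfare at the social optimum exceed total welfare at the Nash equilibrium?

45

Neighbor i's FOC: ∂u_i/∂x_i = α_i − x_i = 0, so x_i* = α_i.
NE contributions = (4, 1, 3); X = 8.
W^NE = (Σα)·X − ½Σα_i² = 8² − ½·26 = 51.
Planner sets x_i = Σα_j = 8 for every i, so X^SO = 3·8 = 24.
W^SO = (Σα)·X^SO − ½·3·(Σα)² = (3/2)·8² = 96.
Deadweight loss = W^SO − W^NE = 45.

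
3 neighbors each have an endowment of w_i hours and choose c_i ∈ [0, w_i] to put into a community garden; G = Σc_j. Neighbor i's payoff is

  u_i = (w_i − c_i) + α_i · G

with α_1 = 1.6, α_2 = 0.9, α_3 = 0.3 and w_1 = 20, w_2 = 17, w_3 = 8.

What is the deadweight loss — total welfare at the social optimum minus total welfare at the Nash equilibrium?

45

∂u_i/∂c_i = α_i − 1, so neighbor i contributes w_i if α_i > 1, else 0.
α_i > 1 for i ∈ {1}; NE contributions (20, 0, 0), G = 20.
W^NE = Σw_i − G^NE + (Σα_i)·G^NE = 45 + 1.8·20 = 81.
Planner: ∂(Σu_j)/∂c_i = Σα_j − 1 = 1.8 > 0, so everyone contributes w_i; G^SO = 45, W^SO = 45 + 1.8·45 = 126.
Deadweight loss = 45.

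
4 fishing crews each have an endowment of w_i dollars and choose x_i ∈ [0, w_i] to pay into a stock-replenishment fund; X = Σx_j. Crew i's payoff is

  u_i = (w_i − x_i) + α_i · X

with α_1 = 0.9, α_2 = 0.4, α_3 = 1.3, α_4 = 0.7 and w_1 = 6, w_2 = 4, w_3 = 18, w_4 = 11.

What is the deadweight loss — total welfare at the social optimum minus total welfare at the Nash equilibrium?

∂u_i/∂x_i = α_i − 1, so crew i contributes w_i if α_i > 1, else 0.
α_i > 1 for i ∈ {3}; NE contributions (0, 0, 18, 0), X = 18.
W^NE = Σw_i − X^NE + (Σα_i)·X^NE = 39 + 2.3·18 = 80.4.
Planner: ∂(Σu_j)/∂x_i = Σα_j − 1 = 2.3 > 0, so everyone contributes w_i; X^SO = 39, W^SO = 39 + 2.3·39 = 128.7.
Deadweight loss = 48.3.

48.3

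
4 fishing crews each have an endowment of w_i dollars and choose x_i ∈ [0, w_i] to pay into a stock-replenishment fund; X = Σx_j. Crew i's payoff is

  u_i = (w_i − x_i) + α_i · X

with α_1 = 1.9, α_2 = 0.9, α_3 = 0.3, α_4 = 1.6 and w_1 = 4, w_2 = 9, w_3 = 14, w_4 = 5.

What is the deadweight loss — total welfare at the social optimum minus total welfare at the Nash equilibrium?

85.1

∂u_i/∂x_i = α_i − 1, so crew i contributes w_i if α_i > 1, else 0.
α_i > 1 for i ∈ {1, 4}; NE contributions (4, 0, 0, 5), X = 9.
W^NE = Σw_i − X^NE + (Σα_i)·X^NE = 32 + 3.7·9 = 65.3.
Planner: ∂(Σu_j)/∂x_i = Σα_j − 1 = 3.7 > 0, so everyone contributes w_i; X^SO = 32, W^SO = 32 + 3.7·32 = 150.4.
Deadweight loss = 85.1.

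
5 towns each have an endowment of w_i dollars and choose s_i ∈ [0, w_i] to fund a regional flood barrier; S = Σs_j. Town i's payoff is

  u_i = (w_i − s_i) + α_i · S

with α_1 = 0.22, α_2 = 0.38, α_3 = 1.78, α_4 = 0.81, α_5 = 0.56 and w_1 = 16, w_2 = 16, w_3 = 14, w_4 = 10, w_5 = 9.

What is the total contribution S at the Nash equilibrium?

∂u_i/∂s_i = α_i − 1, so town i contributes w_i if α_i > 1, else 0.
α_i > 1 for i ∈ {3}; NE contributions (0, 0, 14, 0, 0), S = 14.

14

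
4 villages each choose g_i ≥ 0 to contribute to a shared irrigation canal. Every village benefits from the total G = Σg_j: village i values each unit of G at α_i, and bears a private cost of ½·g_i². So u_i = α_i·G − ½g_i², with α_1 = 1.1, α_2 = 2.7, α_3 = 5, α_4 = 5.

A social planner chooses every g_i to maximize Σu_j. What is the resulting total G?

Planner FOC: ∂(Σu_j)/∂g_i = (Σα_j) − g_i = 0, so g_i^SO = Σα_j = 13.8 for every i; G^SO = 55.2.

55.2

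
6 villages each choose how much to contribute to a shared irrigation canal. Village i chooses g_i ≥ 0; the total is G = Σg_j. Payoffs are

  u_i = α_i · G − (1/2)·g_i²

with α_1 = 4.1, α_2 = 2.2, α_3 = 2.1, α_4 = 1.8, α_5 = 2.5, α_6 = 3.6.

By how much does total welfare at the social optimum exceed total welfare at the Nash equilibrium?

555.635

Village i's FOC: ∂u_i/∂g_i = α_i − g_i = 0, so g_i* = α_i.
NE contributions = (4.1, 2.2, 2.1, 1.8, 2.5, 3.6); G = 16.3.
W^NE = (Σα)·G − ½Σα_i² = 16.3² − ½·48.51 = 241.435.
Planner sets g_i = Σα_j = 16.3 for every i, so G^SO = 6·16.3 = 97.8.
W^SO = (Σα)·G^SO − ½·6·(Σα)² = (6/2)·16.3² = 797.07.
Deadweight loss = W^SO − W^NE = 555.635.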